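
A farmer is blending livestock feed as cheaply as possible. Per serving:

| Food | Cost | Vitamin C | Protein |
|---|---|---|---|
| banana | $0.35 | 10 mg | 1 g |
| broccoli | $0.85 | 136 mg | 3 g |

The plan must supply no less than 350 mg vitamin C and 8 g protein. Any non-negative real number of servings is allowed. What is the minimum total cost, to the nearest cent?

Two binding constraints pin down two serving amounts, so the optimal mix uses at most two foods. The candidates are each food alone (scaled to the tighter of vitamin C/protein) and each pair with both constraints tight.
banana only: max(350/10, 8/1) = 35 servings → $12.25.
broccoli only: max(350/136, 8/3) = 2.667 servings → $2.27.
banana + broccoli with both tight: 0.3585 servings and 2.547 servings → $2.29.
The minimum over all feasible corners is $2.27.

$2.27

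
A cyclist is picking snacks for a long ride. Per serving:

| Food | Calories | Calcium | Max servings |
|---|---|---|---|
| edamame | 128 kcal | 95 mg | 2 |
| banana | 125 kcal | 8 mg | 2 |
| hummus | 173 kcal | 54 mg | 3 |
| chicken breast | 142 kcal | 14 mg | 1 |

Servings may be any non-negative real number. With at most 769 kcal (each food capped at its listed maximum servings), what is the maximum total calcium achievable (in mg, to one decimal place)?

350.1 mg

Calcium per kcal: edamame 0.7422, hummus 0.3121, chicken breast 0.09859, banana 0.064.
Take 2 servings of edamame: uses 256 kcal, +190.0 mg calcium (running total 190.0 mg).
Take 2.965 servings of hummus: uses 513 kcal, +160.1 mg calcium (running total 350.1 mg).
Filling greedily by calcium-per-kcal is optimal for one linear limit, giving 350.1 mg.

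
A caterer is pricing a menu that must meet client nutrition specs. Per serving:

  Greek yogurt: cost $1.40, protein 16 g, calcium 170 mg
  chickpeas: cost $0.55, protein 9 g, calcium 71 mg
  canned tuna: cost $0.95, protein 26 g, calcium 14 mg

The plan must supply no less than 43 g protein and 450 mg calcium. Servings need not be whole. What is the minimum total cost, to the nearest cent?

Check every corner: each single food scaled to meet both minima, and each pair solved so both constraints bind.
Greek yogurt only: max(43/16, 450/170) = 2.688 servings → $3.76.
chickpeas only: max(43/9, 450/71) = 6.338 servings → $3.49.
canned tuna only: max(43/26, 450/14) = 32.14 servings → $30.54.
Greek yogurt + chickpeas with both tight: 2.53 servings and 0.2792 servings → $3.70.
Greek yogurt + canned tuna with both tight: 2.645 servings and 0.02622 servings → $3.73.
chickpeas + canned tuna: intersection lies outside the first quadrant.
The minimum over all feasible corners is $3.49.

$3.49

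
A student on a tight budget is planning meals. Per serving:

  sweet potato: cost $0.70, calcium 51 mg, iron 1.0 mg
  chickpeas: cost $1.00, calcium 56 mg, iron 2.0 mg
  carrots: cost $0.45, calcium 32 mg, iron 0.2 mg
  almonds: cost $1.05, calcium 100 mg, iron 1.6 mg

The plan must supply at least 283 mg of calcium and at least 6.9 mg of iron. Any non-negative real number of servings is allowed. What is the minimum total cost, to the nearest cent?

sweet potato only: max(283/51, 6.9/1.0) = 6.9 servings → $4.83.
chickpeas only: max(283/56, 6.9/2.0) = 5.054 servings → $5.05.
carrots only: max(283/32, 6.9/0.2) = 34.5 servings → $15.53.
almonds only: max(283/100, 6.9/1.6) = 4.312 servings → $4.53.
sweet potato + chickpeas with both tight: 3.904 servings and 1.498 servings → $4.23.
sweet potato + carrots: intersection lies outside the first quadrant.
sweet potato + almonds: the both-tight solution has a negative serving — not a feasible corner.
chickpeas + carrots with both tight: 3.11 servings and 3.402 servings → $4.64.
chickpeas + almonds with both tight: 2.149 servings and 1.627 servings → $3.86.
carrots + almonds with both targets exact would need a negative amount; discard.
So the least-cost plan costs $3.86.

$3.86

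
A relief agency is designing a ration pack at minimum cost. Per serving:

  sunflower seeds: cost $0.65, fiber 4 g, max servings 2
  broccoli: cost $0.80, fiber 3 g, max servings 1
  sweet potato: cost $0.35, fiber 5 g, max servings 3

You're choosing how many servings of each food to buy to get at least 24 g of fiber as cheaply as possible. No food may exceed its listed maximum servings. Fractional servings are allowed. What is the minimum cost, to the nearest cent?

$2.62

Cost per g of fiber: sweet potato $0.0700, sunflower seeds $0.1625, broccoli $0.2667.
Take 3 servings of sweet potato: +15.0 g fiber for $1.05 (total $1.05, still need 9.0 g).
Take 2 servings of sunflower seeds: +8.0 g fiber for $1.30 (total $2.35, still need 1.0 g).
Take 0.3333 servings of broccoli: +1.0 g fiber for $0.27 (total $2.62, still need 0.0 g).
Greedy by cheapest-per-g is optimal for a single linear constraint, so the minimum cost is $2.62.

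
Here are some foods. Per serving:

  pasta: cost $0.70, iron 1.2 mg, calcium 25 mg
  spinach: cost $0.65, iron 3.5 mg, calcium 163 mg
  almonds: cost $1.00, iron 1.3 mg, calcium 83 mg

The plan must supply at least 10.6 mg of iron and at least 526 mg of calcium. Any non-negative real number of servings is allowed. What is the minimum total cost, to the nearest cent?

Compare the cost at each extreme point of the feasible region.
pasta only: max(10.6/1.2, 526/25) = 21.04 servings → $14.73.
spinach only: max(10.6/3.5, 526/163) = 3.227 servings → $2.10.
almonds only: max(10.6/1.3, 526/83) = 8.154 servings → $8.15.
pasta + spinach: the both-tight solution has a negative serving — not a feasible corner.
pasta + almonds with both tight: 2.921 servings and 5.458 servings → $7.50.
spinach + almonds with both tight: 2.494 servings and 1.44 servings → $3.06.
The minimum over all feasible corners is $2.10.

$2.10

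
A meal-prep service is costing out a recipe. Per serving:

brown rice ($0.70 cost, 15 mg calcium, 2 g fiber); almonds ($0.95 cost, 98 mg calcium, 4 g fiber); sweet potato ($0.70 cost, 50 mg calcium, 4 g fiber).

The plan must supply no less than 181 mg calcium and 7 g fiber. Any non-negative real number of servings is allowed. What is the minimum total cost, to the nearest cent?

Compare the cost at each extreme point of the feasible region.
brown rice only: max(181/15, 7/2) = 12.07 servings → $8.45.
almonds only: max(181/98, 7/4) = 1.847 servings → $1.75.
sweet potato only: max(181/50, 7/4) = 3.62 servings → $2.53.
brown rice + almonds: the both-tight solution has a negative serving — not a feasible corner.
brown rice + sweet potato: intersection lies outside the first quadrant.
almonds + sweet potato with both targets exact would need a negative amount; discard.
Cheapest feasible corner: $1.75.

$1.75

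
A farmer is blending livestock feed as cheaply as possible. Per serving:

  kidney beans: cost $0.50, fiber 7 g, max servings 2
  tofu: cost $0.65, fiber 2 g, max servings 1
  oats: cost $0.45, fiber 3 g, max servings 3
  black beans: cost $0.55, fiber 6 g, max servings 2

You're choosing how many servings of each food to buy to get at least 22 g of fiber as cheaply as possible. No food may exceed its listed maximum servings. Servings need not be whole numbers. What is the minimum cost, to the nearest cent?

Cost per g of fiber: kidney beans $0.0714, black beans $0.0917, oats $0.1500, tofu $0.3250.
Take 2 servings of kidney beans: +14.0 g fiber for $1.00 (total $1.00, still need 8.0 g).
Take 1.333 servings of black beans: +8.0 g fiber for $0.73 (total $1.73, still need 0.0 g).
Greedy by cheapest-per-g is optimal for a single linear constraint, so the minimum cost is $1.73.

$1.73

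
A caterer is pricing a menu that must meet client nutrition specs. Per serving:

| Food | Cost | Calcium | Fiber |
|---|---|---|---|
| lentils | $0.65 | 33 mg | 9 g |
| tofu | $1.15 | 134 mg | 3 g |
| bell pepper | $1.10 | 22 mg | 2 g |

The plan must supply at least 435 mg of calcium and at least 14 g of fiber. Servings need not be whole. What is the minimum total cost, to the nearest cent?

$3.92

Minimising a linear cost over {calcium ≥ 435, fiber ≥ 14, servings ≥ 0} — the optimum is at a vertex, using one or two foods.
lentils only: max(435/33, 14/9) = 13.18 servings → $8.57.
tofu only: max(435/134, 14/3) = 4.667 servings → $5.37.
bell pepper only: max(435/22, 14/2) = 19.77 servings → $21.75.
lentils + tofu with both tight: 0.5158 servings and 3.119 servings → $3.92.
lentils + bell pepper: intersection lies outside the first quadrant.
tofu + bell pepper with both tight: 2.782 servings and 2.827 servings → $6.31.
Cheapest feasible corner: $3.92.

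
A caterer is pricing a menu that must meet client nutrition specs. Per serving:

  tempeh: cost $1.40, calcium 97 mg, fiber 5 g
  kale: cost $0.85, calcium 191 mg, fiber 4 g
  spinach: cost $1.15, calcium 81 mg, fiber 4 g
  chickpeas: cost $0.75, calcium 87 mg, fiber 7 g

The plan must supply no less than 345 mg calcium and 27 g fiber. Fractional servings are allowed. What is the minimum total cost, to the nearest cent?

A basic optimal solution has at most two foods positive. Try each food alone and each pair with both targets met exactly.
tempeh only: max(345/97, 27/5) = 5.4 servings → $7.56.
kale only: max(345/191, 27/4) = 6.75 servings → $5.74.
spinach only: max(345/81, 27/4) = 6.75 servings → $7.76.
chickpeas only: max(345/87, 27/7) = 3.966 servings → $2.97.
tempeh + kale: the both-tight solution has a negative serving — not a feasible corner.
tempeh + spinach: intersection lies outside the first quadrant.
tempeh + chickpeas with both tight: 0.2705 servings and 3.664 servings → $3.13.
kale + spinach with both targets exact would need a negative amount; discard.
kale + chickpeas with both tight: 0.06673 servings and 3.819 servings → $2.92.
spinach + chickpeas with both tight: 0.3014 servings and 3.685 servings → $3.11.
Cheapest feasible corner: $2.92.

$2.92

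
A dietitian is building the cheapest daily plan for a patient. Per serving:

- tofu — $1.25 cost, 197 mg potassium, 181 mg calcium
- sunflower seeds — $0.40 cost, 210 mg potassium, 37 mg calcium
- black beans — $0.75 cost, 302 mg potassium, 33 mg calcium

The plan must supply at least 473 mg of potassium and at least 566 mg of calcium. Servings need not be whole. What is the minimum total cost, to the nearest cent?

The cheapest plan sits at a corner of the feasible region — with two constraints it uses at most two foods.
tofu only: max(473/197, 566/181) = 3.127 servings → $3.91.
sunflower seeds only: max(473/210, 566/37) = 15.3 servings → $6.12.
black beans only: max(473/302, 566/33) = 17.15 servings → $12.86.
tofu + sunflower seeds: intersection lies outside the first quadrant.
tofu + black beans: the both-tight solution has a negative serving — not a feasible corner.
sunflower seeds + black beans: intersection lies outside the first quadrant.
Cheapest feasible corner: $3.91.

$3.91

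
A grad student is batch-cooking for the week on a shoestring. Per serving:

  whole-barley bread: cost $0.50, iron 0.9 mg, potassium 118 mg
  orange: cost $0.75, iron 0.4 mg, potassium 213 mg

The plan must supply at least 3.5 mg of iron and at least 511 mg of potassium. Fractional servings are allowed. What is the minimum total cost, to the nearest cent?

whole-barley bread only: max(3.5/0.9, 511/118) = 4.331 servings → $2.17.
orange only: max(3.5/0.4, 511/213) = 8.75 servings → $6.56.
whole-barley bread + orange with both tight: 3.745 servings and 0.3246 servings → $2.12.
Cheapest feasible corner: $2.12.

$2.12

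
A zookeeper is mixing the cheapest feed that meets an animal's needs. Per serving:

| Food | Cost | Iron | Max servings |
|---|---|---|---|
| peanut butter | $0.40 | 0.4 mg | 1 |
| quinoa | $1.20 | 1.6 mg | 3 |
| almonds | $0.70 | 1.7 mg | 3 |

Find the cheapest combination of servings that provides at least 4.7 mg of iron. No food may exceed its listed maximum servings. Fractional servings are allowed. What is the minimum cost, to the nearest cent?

Cost per mg of iron: almonds $0.4118, quinoa $0.7500, peanut butter $1.0000.
Take 2.765 servings of almonds: +4.7 mg iron for $1.94 (total $1.94, still need 0.0 mg).
Filling from the cheapest source first is optimal under one linear minimum: $1.94.

$1.94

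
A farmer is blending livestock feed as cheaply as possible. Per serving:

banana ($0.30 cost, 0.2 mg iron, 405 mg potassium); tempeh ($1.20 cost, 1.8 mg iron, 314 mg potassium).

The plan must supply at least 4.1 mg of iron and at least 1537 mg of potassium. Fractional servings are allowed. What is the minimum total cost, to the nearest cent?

banana only: max(4.1/0.2, 1537/405) = 20.5 servings → $6.15.
tempeh only: max(4.1/1.8, 1537/314) = 4.895 servings → $5.87.
banana + tempeh with both tight: 2.22 servings and 2.031 servings → $3.10.
The minimum over all feasible corners is $3.10.

$3.10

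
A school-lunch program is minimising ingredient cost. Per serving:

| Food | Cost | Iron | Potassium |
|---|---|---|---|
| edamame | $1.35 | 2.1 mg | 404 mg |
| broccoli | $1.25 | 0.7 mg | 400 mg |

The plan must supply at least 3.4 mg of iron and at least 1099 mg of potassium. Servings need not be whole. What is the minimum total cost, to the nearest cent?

$3.53

This is a tiny linear program; its minimum lies at a vertex of the feasible set. List the vertices and price them.
edamame only: max(3.4/2.1, 1099/404) = 2.72 servings → $3.67.
broccoli only: max(3.4/0.7, 1099/400) = 4.857 servings → $6.07.
edamame + broccoli with both tight: 1.06 servings and 1.677 servings → $3.53.
The minimum over all feasible corners is $3.53.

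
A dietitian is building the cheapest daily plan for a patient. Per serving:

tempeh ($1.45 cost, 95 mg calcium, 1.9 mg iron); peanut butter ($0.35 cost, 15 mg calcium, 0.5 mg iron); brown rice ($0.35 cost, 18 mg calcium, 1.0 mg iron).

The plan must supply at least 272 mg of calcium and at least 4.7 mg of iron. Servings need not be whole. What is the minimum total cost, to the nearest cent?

This is a tiny linear program; its minimum lies at a vertex of the feasible set. List the vertices and price them.
tempeh only: max(272/95, 4.7/1.9) = 2.863 servings → $4.15.
peanut butter only: max(272/15, 4.7/0.5) = 18.13 servings → $6.35.
brown rice only: max(272/18, 4.7/1.0) = 15.11 servings → $5.29.
tempeh + peanut butter: the both-tight solution has a negative serving — not a feasible corner.
tempeh + brown rice: the both-tight solution has a negative serving — not a feasible corner.
peanut butter + brown rice: the both-tight solution has a negative serving — not a feasible corner.
Cheapest feasible corner: $4.15.

$4.15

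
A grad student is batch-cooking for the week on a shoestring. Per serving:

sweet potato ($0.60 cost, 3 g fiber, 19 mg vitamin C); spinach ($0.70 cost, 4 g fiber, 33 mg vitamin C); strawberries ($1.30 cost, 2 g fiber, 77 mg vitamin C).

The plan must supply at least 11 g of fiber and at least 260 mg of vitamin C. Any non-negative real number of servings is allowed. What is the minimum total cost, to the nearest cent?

$4.58

Two binding constraints pin down two serving amounts, so the optimal mix uses at most two foods. The candidates are each food alone (scaled to the tighter of fiber/vitamin C) and each pair with both constraints tight.
sweet potato only: max(11/3, 260/19) = 13.68 servings → $8.21.
spinach only: max(11/4, 260/33) = 7.879 servings → $5.52.
strawberries only: max(11/2, 260/77) = 5.5 servings → $7.15.
sweet potato + spinach: intersection lies outside the first quadrant.
sweet potato + strawberries with both tight: 1.694 servings and 2.959 servings → $4.86.
spinach + strawberries with both tight: 1.351 servings and 2.798 servings → $4.58.
The minimum over all feasible corners is $4.58.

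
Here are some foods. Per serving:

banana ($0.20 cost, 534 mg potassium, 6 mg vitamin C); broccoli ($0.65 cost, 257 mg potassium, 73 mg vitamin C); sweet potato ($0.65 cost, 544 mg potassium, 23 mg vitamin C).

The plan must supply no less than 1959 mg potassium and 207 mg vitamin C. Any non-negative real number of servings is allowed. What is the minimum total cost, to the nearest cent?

$2.19

banana only: max(1959/534, 207/6) = 34.5 servings → $6.90.
broccoli only: max(1959/257, 207/73) = 7.623 servings → $4.95.
sweet potato only: max(1959/544, 207/23) = 9 servings → $5.85.
banana + broccoli with both tight: 2.399 servings and 2.638 servings → $2.19.
banana + sweet potato with both targets exact would need a negative amount; discard.
broccoli + sweet potato with both tight: 1.998 servings and 2.657 servings → $3.03.
The minimum over all feasible corners is $2.19.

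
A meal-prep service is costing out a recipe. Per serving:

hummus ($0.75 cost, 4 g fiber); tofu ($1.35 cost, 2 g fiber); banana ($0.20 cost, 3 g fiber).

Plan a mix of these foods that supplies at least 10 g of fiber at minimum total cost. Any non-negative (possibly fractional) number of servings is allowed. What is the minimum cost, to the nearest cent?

$0.67

Cost per g of fiber: banana $0.0667, hummus $0.1875, tofu $0.6750.
With no serving limits, use only banana: 10 g / 3 g = 3.333 servings × $0.20 = $0.67.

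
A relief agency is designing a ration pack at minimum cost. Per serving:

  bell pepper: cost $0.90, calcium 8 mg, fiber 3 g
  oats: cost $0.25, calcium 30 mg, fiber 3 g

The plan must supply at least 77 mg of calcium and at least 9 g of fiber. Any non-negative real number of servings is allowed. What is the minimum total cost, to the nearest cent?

This is a tiny linear program; its minimum lies at a vertex of the feasible set. List the vertices and price them.
bell pepper only: max(77/8, 9/3) = 9.625 servings → $8.66.
oats only: max(77/30, 9/3) = 3 servings → $0.75.
bell pepper + oats with both tight: 0.5909 servings and 2.409 servings → $1.13.
So the least-cost plan costs $0.75.

$0.75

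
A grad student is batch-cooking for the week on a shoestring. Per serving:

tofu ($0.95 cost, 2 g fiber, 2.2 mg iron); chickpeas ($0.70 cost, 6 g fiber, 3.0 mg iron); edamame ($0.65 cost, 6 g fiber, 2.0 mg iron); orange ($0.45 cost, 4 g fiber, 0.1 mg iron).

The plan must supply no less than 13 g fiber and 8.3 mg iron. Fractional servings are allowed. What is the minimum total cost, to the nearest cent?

$1.94

At the optimum either one food covers both requirements or two foods hit both targets exactly; no other combination can be cheaper.
tofu only: max(13/2, 8.3/2.2) = 6.5 servings → $6.17.
chickpeas only: max(13/6, 8.3/3.0) = 2.767 servings → $1.94.
edamame only: max(13/6, 8.3/2.0) = 4.15 servings → $2.70.
orange only: max(13/4, 8.3/0.1) = 83 servings → $37.35.
tofu + chickpeas with both tight: 1.5 servings and 1.667 servings → $2.59.
tofu + edamame with both tight: 2.587 servings and 1.304 servings → $3.31.
tofu + orange with both tight: 3.709 servings and 1.395 servings → $4.15.
chickpeas + edamame with both targets exact would need a negative amount; discard.
chickpeas + orange with both targets exact would need a negative amount; discard.
edamame + orange: intersection lies outside the first quadrant.
So the least-cost plan costs $1.94.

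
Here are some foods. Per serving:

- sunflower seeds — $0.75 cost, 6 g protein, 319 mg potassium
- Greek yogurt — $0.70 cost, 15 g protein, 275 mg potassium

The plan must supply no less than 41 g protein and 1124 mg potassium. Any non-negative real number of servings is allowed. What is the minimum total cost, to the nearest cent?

$2.75

Two binding constraints pin down two serving amounts, so the optimal mix uses at most two foods. The candidates are each food alone (scaled to the tighter of protein/potassium) and each pair with both constraints tight.
sunflower seeds only: max(41/6, 1124/319) = 6.833 servings → $5.12.
Greek yogurt only: max(41/15, 1124/275) = 4.087 servings → $2.86.
sunflower seeds + Greek yogurt with both tight: 1.781 servings and 2.021 servings → $2.75.
Cheapest feasible corner: $2.75.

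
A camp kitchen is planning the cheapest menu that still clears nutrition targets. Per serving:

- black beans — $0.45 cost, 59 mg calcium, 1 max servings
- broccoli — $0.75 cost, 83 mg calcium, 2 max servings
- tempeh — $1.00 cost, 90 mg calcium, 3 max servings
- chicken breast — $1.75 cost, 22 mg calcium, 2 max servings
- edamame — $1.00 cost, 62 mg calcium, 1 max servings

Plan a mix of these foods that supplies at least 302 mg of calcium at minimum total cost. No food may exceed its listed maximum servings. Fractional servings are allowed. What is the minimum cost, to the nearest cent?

$2.81

Cost per mg of calcium: black beans $0.0076, broccoli $0.0090, tempeh $0.0111, edamame $0.0161, chicken breast $0.0795.
Take 1 serving of black beans: +59.0 mg calcium for $0.45 (total $0.45, still need 243.0 mg).
Take 2 servings of broccoli: +166.0 mg calcium for $1.50 (total $1.95, still need 77.0 mg).
Take 0.8556 servings of tempeh: +77.0 mg calcium for $0.86 (total $2.81, still need 0.0 mg).
Greedy by cheapest-per-mg is optimal for a single linear constraint, so the minimum cost is $2.81.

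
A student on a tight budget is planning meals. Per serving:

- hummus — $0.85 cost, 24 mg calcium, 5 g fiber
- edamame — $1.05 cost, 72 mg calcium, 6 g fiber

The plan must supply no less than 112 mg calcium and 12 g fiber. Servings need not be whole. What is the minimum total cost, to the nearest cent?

$2.08

Two binding constraints pin down two serving amounts, so the optimal mix uses at most two foods. The candidates are each food alone (scaled to the tighter of calcium/fiber) and each pair with both constraints tight.
hummus only: max(112/24, 12/5) = 4.667 servings → $3.97.
edamame only: max(112/72, 12/6) = 2 servings → $2.10.
hummus + edamame with both tight: 0.8889 servings and 1.259 servings → $2.08.
So the least-cost plan costs $2.08.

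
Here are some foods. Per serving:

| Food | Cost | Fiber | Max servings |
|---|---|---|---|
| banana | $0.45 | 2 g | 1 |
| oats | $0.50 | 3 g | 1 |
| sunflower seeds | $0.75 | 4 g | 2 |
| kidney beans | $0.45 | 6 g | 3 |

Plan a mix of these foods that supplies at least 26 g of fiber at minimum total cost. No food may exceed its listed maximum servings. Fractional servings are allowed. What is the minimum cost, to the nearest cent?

Cost per g of fiber: kidney beans $0.0750, oats $0.1667, sunflower seeds $0.1875, banana $0.2250.
Take 3 servings of kidney beans: +18.0 g fiber for $1.35 (total $1.35, still need 8.0 g).
Take 1 serving of oats: +3.0 g fiber for $0.50 (total $1.85, still need 5.0 g).
Take 1.25 servings of sunflower seeds: +5.0 g fiber for $0.94 (total $2.79, still need 0.0 g).
Greedy by cheapest-per-g is optimal for a single linear constraint, so the minimum cost is $2.79.

$2.79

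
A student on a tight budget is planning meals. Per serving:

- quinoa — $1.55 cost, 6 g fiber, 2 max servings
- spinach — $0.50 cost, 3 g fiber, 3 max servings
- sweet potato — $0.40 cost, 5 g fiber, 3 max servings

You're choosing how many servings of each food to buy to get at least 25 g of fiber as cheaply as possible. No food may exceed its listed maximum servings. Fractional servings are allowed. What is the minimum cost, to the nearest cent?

$2.96

Cost per g of fiber: sweet potato $0.0800, spinach $0.1667, quinoa $0.2583.
Take 3 servings of sweet potato: +15.0 g fiber for $1.20 (total $1.20, still need 10.0 g).
Take 3 servings of spinach: +9.0 g fiber for $1.50 (total $2.70, still need 1.0 g).
Take 0.1667 servings of quinoa: +1.0 g fiber for $0.26 (total $2.96, still need 0.0 g).
Filling from the cheapest source first is optimal under one linear minimum: $2.96.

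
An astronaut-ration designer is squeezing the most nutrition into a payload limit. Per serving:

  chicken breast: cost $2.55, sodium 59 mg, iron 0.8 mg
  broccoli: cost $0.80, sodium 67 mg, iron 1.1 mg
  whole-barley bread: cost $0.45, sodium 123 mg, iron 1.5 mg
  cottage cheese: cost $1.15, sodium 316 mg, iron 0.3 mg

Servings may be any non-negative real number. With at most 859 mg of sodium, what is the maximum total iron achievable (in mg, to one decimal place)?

14.1 mg

Iron per mg sodium: broccoli 0.01642, chicken breast 0.01356, whole-barley bread 0.0122, cottage cheese 0.0009494.
With no serving limits, spend the whole sodium allowance on broccoli: 859 mg / 67 mg × 1.1 mg = 14.1 mg.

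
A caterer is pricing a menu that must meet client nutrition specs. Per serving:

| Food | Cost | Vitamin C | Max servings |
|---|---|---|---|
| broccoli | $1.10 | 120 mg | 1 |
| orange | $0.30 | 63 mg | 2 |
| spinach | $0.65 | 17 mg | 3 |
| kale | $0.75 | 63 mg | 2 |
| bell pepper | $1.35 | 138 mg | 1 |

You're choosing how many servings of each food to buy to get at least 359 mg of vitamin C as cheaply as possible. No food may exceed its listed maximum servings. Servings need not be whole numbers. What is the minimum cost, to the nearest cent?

$2.81

Cost per mg of vitamin C: orange $0.0048, broccoli $0.0092, bell pepper $0.0098, kale $0.0119, spinach $0.0382.
Take 2 servings of orange: +126.0 mg vitamin C for $0.60 (total $0.60, still need 233.0 mg).
Take 1 serving of broccoli: +120.0 mg vitamin C for $1.10 (total $1.70, still need 113.0 mg).
Take 0.8188 servings of bell pepper: +113.0 mg vitamin C for $1.11 (total $2.81, still need 0.0 mg).
Filling from the cheapest source first is optimal under one linear minimum: $2.81.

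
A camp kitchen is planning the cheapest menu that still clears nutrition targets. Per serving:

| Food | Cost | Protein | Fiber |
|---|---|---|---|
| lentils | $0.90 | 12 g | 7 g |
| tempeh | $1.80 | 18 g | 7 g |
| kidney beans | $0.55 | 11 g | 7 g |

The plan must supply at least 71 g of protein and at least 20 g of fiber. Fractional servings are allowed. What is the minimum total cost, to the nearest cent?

$3.55

At the optimum either one food covers both requirements or two foods hit both targets exactly; no other combination can be cheaper.
lentils only: max(71/12, 20/7) = 5.917 servings → $5.33.
tempeh only: max(71/18, 20/7) = 3.944 servings → $7.10.
kidney beans only: max(71/11, 20/7) = 6.455 servings → $3.55.
lentils + tempeh: the both-tight solution has a negative serving — not a feasible corner.
lentils + kidney beans: intersection lies outside the first quadrant.
tempeh + kidney beans: the both-tight solution has a negative serving — not a feasible corner.
Cheapest feasible corner: $3.55.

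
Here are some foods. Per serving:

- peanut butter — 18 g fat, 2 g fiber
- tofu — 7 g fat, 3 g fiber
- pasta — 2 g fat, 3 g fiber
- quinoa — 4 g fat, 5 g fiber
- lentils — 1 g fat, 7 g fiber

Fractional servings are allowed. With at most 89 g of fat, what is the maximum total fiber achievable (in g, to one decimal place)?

623.0 g

Fiber per g fat: lentils 7, pasta 1.5, quinoa 1.25, tofu 0.4286, peanut butter 0.1111.
With no serving limits, spend the whole fat allowance on lentils: 89 g / 1 g × 7 g = 623.0 g.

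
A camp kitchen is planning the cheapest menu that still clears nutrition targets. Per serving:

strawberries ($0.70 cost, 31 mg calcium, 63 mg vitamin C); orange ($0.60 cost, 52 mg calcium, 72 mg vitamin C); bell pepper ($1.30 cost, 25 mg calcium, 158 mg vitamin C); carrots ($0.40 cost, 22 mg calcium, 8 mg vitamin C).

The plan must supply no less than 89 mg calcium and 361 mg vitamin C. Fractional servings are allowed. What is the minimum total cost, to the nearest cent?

$2.98

Two binding constraints pin down two serving amounts, so the optimal mix uses at most two foods. The candidates are each food alone (scaled to the tighter of calcium/vitamin C) and each pair with both constraints tight.
strawberries only: max(89/31, 361/63) = 5.73 servings → $4.01.
orange only: max(89/52, 361/72) = 5.014 servings → $3.01.
bell pepper only: max(89/25, 361/158) = 3.56 servings → $4.63.
carrots only: max(89/22, 361/8) = 45.12 servings → $18.05.
strawberries + orange: the both-tight solution has a negative serving — not a feasible corner.
strawberries + bell pepper with both tight: 1.516 servings and 1.68 servings → $3.25.
strawberries + carrots with both targets exact would need a negative amount; discard.
orange + bell pepper with both tight: 0.7851 servings and 1.927 servings → $2.98.
orange + carrots: intersection lies outside the first quadrant.
bell pepper + carrots with both tight: 2.207 servings and 1.538 servings → $3.48.
Cheapest feasible corner: $2.98.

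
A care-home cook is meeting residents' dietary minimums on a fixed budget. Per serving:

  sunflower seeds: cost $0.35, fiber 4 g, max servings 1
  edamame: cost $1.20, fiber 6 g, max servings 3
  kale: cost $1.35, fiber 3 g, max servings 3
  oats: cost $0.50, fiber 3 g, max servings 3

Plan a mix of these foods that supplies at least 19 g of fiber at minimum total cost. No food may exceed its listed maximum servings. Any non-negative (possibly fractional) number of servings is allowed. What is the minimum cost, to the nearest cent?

Cost per g of fiber: sunflower seeds $0.0875, oats $0.1667, edamame $0.2000, kale $0.4500.
Take 1 serving of sunflower seeds: +4.0 g fiber for $0.35 (total $0.35, still need 15.0 g).
Take 3 servings of oats: +9.0 g fiber for $1.50 (total $1.85, still need 6.0 g).
Take 1 serving of edamame: +6.0 g fiber for $1.20 (total $3.05, still need 0.0 g).
Greedy by cheapest-per-g is optimal for a single linear constraint, so the minimum cost is $3.05.

$3.05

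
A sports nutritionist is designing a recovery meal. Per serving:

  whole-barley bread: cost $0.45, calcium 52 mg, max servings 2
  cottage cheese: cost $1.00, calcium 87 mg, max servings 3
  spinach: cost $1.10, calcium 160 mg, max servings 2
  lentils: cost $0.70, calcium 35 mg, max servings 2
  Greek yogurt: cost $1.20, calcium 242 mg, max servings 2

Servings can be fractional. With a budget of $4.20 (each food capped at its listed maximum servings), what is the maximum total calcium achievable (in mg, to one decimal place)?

Calcium per dollar: Greek yogurt 201.7, spinach 145.5, whole-barley bread 115.6, cottage cheese 87, lentils 50.
Take 2 servings of Greek yogurt: spends $2.40, +484.0 mg calcium (running total 484.0 mg).
Take 1.636 servings of spinach: spends $1.80, +261.8 mg calcium (running total 745.8 mg).
Greedy by best ratio exhausts the cost allowance optimally: 745.8 mg.

745.8 mg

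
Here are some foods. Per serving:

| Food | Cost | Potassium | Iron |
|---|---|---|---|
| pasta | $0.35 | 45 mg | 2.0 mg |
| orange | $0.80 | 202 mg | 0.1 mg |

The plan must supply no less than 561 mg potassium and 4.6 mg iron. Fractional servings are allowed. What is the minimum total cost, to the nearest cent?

pasta only: max(561/45, 4.6/2.0) = 12.47 servings → $4.36.
orange only: max(561/202, 4.6/0.1) = 46 servings → $36.80.
pasta + orange with both tight: 2.185 servings and 2.29 servings → $2.60.
Cheapest feasible corner: $2.60.

$2.60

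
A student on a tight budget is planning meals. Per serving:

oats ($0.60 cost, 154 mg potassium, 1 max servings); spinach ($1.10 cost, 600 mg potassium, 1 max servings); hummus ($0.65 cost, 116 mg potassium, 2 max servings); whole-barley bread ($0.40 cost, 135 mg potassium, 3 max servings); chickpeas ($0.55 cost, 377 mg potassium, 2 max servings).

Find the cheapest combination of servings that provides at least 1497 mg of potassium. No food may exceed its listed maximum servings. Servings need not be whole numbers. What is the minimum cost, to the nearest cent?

Cost per mg of potassium: chickpeas $0.0015, spinach $0.0018, whole-barley bread $0.0030, oats $0.0039, hummus $0.0056.
Take 2 servings of chickpeas: +754.0 mg potassium for $1.10 (total $1.10, still need 743.0 mg).
Take 1 serving of spinach: +600.0 mg potassium for $1.10 (total $2.20, still need 143.0 mg).
Take 1.059 servings of whole-barley bread: +143.0 mg potassium for $0.42 (total $2.62, still need 0.0 mg).
Filling from the cheapest source first is optimal under one linear minimum: $2.62.

$2.62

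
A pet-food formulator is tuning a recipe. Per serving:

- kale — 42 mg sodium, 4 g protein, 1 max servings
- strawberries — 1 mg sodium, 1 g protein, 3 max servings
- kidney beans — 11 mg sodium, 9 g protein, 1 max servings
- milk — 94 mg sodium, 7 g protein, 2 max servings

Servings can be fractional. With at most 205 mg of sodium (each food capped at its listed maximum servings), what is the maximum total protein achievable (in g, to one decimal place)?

27.1 g

Protein per mg sodium: strawberries 1, kidney beans 0.8182, kale 0.09524, milk 0.07447.
Take 3 servings of strawberries: uses 3 mg sodium, +3.0 g protein (running total 3.0 g).
Take 1 serving of kidney beans: uses 11 mg sodium, +9.0 g protein (running total 12.0 g).
Take 1 serving of kale: uses 42 mg sodium, +4.0 g protein (running total 16.0 g).
Take 1.585 servings of milk: uses 149 mg sodium, +11.1 g protein (running total 27.1 g).
Greedy by best ratio exhausts the sodium allowance optimally: 27.1 g.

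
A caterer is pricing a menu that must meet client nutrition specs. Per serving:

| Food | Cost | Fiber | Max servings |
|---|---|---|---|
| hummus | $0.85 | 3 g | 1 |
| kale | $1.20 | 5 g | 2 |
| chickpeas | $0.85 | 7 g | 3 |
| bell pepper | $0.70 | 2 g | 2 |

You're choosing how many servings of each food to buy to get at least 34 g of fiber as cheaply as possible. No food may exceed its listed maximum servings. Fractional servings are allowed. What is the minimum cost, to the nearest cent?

$5.80

Cost per g of fiber: chickpeas $0.1214, kale $0.2400, hummus $0.2833, bell pepper $0.3500.
Take 3 servings of chickpeas: +21.0 g fiber for $2.55 (total $2.55, still need 13.0 g).
Take 2 servings of kale: +10.0 g fiber for $2.40 (total $4.95, still need 3.0 g).
Take 1 serving of hummus: +3.0 g fiber for $0.85 (total $5.80, still need 0.0 g).
Greedy by cheapest-per-g is optimal for a single linear constraint, so the minimum cost is $5.80.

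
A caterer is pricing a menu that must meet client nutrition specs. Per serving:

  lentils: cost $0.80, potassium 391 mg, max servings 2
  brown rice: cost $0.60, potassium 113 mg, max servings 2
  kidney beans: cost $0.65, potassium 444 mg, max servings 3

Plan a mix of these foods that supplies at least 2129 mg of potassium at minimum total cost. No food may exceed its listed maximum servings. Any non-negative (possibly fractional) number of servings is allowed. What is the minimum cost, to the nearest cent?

$3.63

Cost per mg of potassium: kidney beans $0.0015, lentils $0.0020, brown rice $0.0053.
Take 3 servings of kidney beans: +1332.0 mg potassium for $1.95 (total $1.95, still need 797.0 mg).
Take 2 servings of lentils: +782.0 mg potassium for $1.60 (total $3.55, still need 15.0 mg).
Take 0.1327 servings of brown rice: +15.0 mg potassium for $0.08 (total $3.63, still need 0.0 mg).
Greedy by cheapest-per-mg is optimal for a single linear constraint, so the minimum cost is $3.63.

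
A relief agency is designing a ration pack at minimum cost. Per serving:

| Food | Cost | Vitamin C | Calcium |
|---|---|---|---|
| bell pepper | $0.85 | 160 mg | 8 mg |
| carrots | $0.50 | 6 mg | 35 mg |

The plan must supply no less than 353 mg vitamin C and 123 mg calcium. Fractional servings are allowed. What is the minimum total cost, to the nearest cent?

For a min-cost LP with two ≥-constraints, a basic feasible solution has at most two positive variables.
bell pepper only: max(353/160, 123/8) = 15.38 servings → $13.07.
carrots only: max(353/6, 123/35) = 58.83 servings → $29.42.
bell pepper + carrots with both tight: 2.092 servings and 3.036 servings → $3.30.
Cheapest feasible corner: $3.30.

$3.30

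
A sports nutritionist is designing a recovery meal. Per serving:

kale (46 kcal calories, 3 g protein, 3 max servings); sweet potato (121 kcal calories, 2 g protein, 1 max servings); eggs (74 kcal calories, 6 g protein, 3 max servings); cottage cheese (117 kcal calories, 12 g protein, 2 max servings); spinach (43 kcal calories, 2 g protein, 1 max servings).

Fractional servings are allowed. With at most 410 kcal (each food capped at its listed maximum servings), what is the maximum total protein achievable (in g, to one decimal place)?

Protein per kcal: cottage cheese 0.1026, eggs 0.08108, kale 0.06522, spinach 0.04651, sweet potato 0.01653.
Take 2 servings of cottage cheese: uses 234 kcal, +24.0 g protein (running total 24.0 g).
Take 2.378 servings of eggs: uses 176 kcal, +14.3 g protein (running total 38.3 g).
Greedy by best ratio exhausts the calories allowance optimally: 38.3 g.

38.3 g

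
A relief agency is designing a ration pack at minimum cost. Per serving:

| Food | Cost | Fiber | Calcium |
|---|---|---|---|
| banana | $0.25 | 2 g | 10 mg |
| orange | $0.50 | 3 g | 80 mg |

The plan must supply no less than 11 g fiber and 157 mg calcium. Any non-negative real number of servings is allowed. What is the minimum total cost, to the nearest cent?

The cheapest plan sits at a corner of the feasible region — with two constraints it uses at most two foods.
banana only: max(11/2, 157/10) = 15.7 servings → $3.92.
orange only: max(11/3, 157/80) = 3.667 servings → $1.83.
banana + orange with both tight: 3.146 servings and 1.569 servings → $1.57.
The minimum over all feasible corners is $1.57.

$1.57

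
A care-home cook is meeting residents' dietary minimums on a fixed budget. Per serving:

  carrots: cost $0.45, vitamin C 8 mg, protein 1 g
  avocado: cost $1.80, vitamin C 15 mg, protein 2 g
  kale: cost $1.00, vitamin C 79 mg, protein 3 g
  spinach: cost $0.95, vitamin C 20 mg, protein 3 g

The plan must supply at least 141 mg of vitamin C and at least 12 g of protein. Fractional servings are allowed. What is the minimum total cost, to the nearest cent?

carrots only: max(141/8, 12/1) = 17.62 servings → $7.93.
avocado only: max(141/15, 12/2) = 9.4 servings → $16.92.
kale only: max(141/79, 12/3) = 4 servings → $4.00.
spinach only: max(141/20, 12/3) = 7.05 servings → $6.70.
carrots + avocado: the both-tight solution has a negative serving — not a feasible corner.
carrots + kale with both tight: 9.545 servings and 0.8182 servings → $5.11.
carrots + spinach: the both-tight solution has a negative serving — not a feasible corner.
avocado + kale with both tight: 4.646 servings and 0.9027 servings → $9.27.
avocado + spinach with both targets exact would need a negative amount; discard.
kale + spinach with both tight: 1.034 servings and 2.966 servings → $3.85.
The minimum over all feasible corners is $3.85.

$3.85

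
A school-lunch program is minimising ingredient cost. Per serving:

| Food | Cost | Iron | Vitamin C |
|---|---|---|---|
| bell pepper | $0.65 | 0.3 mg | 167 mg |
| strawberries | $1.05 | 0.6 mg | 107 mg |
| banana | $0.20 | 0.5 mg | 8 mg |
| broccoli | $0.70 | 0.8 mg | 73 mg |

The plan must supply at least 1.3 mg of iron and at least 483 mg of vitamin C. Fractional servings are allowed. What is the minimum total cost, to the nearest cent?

bell pepper only: max(1.3/0.3, 483/167) = 4.333 servings → $2.82.
strawberries only: max(1.3/0.6, 483/107) = 4.514 servings → $4.74.
banana only: max(1.3/0.5, 483/8) = 60.38 servings → $12.07.
broccoli only: max(1.3/0.8, 483/73) = 6.616 servings → $4.63.
bell pepper + strawberries with both tight: 2.213 servings and 1.06 servings → $2.55.
bell pepper + banana with both tight: 2.85 servings and 0.8903 servings → $2.03.
bell pepper + broccoli with both tight: 2.61 servings and 0.6464 servings → $2.15.
strawberries + banana with both targets exact would need a negative amount; discard.
strawberries + broccoli with both targets exact would need a negative amount; discard.
banana + broccoli: intersection lies outside the first quadrant.
Cheapest feasible corner: $2.03.

$2.03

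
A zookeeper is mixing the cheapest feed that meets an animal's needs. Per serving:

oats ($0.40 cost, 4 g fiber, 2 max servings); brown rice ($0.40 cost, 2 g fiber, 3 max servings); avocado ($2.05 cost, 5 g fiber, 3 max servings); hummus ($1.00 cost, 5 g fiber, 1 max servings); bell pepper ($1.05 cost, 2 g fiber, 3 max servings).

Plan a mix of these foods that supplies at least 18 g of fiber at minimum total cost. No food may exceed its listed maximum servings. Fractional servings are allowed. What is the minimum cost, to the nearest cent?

$2.80

Cost per g of fiber: oats $0.1000, brown rice $0.2000, hummus $0.2000, avocado $0.4100, bell pepper $0.5250.
Take 2 servings of oats: +8.0 g fiber for $0.80 (total $0.80, still need 10.0 g).
Take 3 servings of brown rice: +6.0 g fiber for $1.20 (total $2.00, still need 4.0 g).
Take 0.8 servings of hummus: +4.0 g fiber for $0.80 (total $2.80, still need 0.0 g).
Filling from the cheapest source first is optimal under one linear minimum: $2.80.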